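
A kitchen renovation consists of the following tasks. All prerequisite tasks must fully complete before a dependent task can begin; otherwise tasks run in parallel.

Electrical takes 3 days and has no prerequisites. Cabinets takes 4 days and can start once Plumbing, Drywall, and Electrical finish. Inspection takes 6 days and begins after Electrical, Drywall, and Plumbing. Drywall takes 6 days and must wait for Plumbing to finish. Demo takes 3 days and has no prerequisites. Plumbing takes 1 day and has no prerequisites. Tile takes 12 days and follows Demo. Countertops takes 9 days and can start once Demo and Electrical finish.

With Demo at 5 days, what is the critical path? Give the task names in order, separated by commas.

As given, the longest chain is Demo→Tile = 3+12 = 15, so the finish is 15 days.
Demo lies on that path, so at 5 days the path becomes 17 days.
The critical path is still Demo→Tile; finish is now 17 days.

Demo, Tile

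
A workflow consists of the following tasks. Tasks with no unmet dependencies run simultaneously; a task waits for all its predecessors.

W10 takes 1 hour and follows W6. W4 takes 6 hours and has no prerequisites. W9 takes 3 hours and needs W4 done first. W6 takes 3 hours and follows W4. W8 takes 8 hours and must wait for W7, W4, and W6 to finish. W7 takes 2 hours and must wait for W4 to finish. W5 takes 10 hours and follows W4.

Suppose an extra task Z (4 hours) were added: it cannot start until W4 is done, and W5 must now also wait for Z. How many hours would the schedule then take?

Originally the schedule takes 17 hours.
With Z inserted, W5 now waits for max(W4, Z).
New critical path: W4→Z→W5 = 6+4+10 = 20 ⇒ 20 hours.

20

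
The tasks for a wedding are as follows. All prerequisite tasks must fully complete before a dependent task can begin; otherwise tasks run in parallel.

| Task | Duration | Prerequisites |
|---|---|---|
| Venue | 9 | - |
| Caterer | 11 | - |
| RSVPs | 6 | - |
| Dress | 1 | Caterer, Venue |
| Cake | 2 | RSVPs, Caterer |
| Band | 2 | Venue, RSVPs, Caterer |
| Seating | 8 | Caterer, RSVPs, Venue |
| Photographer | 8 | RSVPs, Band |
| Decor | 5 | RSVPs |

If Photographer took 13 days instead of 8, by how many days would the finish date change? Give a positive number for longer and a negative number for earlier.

5

As given, the longest chain is Caterer→Band→Photographer = 11+2+8 = 21, so the finish is 21 days.
Since Photographer is critical, the +5 change carries straight to that chain (now 26 days).
No other chain overtakes it, so the finish is 26 days.
Change in finish: 26 − 21 = +5 days.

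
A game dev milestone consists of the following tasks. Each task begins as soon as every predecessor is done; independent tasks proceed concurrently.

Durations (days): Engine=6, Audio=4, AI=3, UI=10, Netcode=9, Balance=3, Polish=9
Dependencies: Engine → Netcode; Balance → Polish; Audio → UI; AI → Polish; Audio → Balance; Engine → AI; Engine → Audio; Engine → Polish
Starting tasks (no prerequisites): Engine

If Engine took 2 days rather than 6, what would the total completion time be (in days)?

18

As given, the longest chain is Engine→Audio→Balance→Polish = 6+4+3+9 = 22, so the finish is 22 days.
Since Engine is critical, the -4 change carries straight to that chain (now 18 days).
That remains the longest chain; total 18 days.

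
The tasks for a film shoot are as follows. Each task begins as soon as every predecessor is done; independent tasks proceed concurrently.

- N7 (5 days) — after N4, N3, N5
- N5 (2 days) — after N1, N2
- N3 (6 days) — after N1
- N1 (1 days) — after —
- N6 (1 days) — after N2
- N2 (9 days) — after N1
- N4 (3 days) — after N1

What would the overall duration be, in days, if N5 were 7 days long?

Actual critical path: N1→N2→N5→N7 = 1+9+2+5 = 17 ⇒ 17 days.
N5 lies on that path, so at 7 days the path becomes 22 days.
No other chain overtakes it, so the finish is 22 days.

22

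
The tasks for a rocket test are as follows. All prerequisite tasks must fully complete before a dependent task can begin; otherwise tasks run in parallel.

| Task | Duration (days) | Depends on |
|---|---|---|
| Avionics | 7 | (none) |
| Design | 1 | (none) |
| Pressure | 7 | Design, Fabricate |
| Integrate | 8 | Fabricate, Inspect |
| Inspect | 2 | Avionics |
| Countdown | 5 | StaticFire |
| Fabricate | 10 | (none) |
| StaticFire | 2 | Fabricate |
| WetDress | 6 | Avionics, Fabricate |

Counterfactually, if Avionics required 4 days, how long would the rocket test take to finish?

Actual critical path: Fabricate→Integrate = 10+8 = 18 ⇒ 18 days.
The longest path through Avionics is only 17 days, so Avionics has float 1.
No other chain overtakes it, so the finish is 18 days.

18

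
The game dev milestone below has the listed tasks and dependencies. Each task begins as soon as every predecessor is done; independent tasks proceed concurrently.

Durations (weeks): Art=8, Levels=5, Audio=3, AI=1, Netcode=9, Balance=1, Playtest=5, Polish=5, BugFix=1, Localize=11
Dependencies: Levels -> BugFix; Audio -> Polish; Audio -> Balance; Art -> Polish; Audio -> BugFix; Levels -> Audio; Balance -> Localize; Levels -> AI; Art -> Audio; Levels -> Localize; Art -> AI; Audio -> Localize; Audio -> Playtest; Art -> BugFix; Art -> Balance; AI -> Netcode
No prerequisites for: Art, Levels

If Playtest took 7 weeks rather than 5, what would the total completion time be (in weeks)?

23

Critical path before the change: Art→Audio→Balance→Localize = 8+3+1+11 = 23 giving 23 weeks.
Playtest has 7 weeks of float (longest path through it is 16).
That remains the longest chain; total 23 weeks.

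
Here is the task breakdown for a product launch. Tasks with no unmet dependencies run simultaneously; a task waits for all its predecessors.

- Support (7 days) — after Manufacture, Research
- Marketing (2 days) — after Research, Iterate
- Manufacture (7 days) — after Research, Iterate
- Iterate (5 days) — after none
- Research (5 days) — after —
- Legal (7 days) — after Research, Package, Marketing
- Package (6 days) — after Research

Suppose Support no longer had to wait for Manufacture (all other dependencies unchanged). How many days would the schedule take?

18

Original critical path: Research→Manufacture→Support = 5+7+7 = 19 ⇒ 19 days.
Without Manufacture→Support, Support's earliest start moves from 12 to 5.
The longest chain is now Research→Package→Legal = 5+6+7 = 18, so the schedule takes 18 days.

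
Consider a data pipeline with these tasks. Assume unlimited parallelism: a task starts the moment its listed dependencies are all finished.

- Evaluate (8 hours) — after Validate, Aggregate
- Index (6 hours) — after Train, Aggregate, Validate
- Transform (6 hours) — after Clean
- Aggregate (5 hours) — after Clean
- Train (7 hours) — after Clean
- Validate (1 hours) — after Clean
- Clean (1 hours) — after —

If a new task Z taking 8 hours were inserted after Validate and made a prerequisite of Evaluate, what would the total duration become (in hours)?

Originally the data pipeline takes 14 hours.
With Z inserted, Evaluate now waits for max(Validate, Aggregate, Z).
New critical path: Clean→Validate→Z→Evaluate = 1+1+8+8 = 18 ⇒ 18 hours.

18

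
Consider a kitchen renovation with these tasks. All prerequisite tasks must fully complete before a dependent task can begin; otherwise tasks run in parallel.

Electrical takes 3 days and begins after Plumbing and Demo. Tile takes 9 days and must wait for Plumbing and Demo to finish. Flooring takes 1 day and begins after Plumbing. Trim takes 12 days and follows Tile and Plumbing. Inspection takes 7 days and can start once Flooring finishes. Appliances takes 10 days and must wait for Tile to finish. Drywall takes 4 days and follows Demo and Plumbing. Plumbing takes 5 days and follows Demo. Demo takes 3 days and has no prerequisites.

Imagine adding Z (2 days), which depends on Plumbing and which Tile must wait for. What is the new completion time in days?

Originally the kitchen renovation takes 29 days.
With Z inserted, Tile now waits for max(Plumbing, Demo, Z).
New critical path: Demo→Plumbing→Z→Tile→Trim = 3+5+2+9+12 = 31 ⇒ 31 days.

31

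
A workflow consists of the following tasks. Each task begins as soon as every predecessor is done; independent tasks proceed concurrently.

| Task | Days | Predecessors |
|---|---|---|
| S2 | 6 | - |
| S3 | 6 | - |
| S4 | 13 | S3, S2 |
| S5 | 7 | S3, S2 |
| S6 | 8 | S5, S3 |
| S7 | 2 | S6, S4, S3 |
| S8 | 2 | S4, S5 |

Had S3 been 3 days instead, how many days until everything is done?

As given, the longest chain is S3→S5→S6→S7 = 6+7+8+2 = 23, so the finish is 23 days.
S3 lies on that path, so at 3 days the path becomes 20 days.
The binding chain switches to S2→S5→S6→S7 = 6+7+8+2 = 23; finish 23 days.

23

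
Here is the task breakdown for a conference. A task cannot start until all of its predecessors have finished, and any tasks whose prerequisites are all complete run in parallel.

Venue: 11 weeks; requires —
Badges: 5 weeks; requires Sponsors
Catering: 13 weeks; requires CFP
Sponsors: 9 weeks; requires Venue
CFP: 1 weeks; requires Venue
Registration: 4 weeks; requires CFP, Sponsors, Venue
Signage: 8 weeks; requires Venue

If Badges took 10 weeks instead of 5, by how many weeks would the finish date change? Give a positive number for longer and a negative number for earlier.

Actual critical path: Venue→Sponsors→Badges = 11+9+5 = 25 ⇒ 25 weeks.
Since Badges is critical, the +5 change carries straight to that chain (now 30 weeks).
The critical path is still Venue→Sponsors→Badges; finish is now 30 weeks.
Change in finish: 30 − 25 = +5 weeks.

5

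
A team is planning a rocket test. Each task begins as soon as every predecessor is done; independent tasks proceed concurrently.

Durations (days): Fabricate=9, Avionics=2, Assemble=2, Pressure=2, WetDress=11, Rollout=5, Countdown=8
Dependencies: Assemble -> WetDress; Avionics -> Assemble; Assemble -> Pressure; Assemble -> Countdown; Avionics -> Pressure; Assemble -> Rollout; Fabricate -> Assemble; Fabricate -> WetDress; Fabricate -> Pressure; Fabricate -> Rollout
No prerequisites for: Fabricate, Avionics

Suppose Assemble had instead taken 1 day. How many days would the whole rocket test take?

Baseline: Fabricate→Assemble→WetDress = 9+2+11 = 22 → 22 days.
Since Assemble is critical, the -1 change carries straight to that chain (now 21 days).
The critical path is still Fabricate→Assemble→WetDress; finish is now 21 days.

21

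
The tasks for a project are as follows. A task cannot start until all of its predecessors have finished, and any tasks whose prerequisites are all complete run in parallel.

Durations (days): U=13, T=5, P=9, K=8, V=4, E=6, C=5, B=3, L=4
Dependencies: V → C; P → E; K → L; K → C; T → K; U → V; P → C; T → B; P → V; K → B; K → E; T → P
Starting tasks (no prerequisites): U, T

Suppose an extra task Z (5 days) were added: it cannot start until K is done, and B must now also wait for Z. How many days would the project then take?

23

Originally the project takes 23 days.
With Z inserted, B now waits for max(K, T, Z).
New critical path: T→P→V→C = 5+9+4+5 = 23 ⇒ 23 days.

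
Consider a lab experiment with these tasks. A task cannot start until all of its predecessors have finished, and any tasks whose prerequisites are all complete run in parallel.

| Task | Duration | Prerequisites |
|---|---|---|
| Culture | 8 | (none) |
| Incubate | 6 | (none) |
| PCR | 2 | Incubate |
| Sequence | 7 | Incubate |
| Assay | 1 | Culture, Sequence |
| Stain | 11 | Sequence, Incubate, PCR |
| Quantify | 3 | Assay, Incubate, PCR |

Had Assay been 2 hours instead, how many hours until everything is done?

24

As given, the longest chain is Incubate→Sequence→Stain = 6+7+11 = 24, so the finish is 24 hours.
The longest path through Assay is only 17 hours, so Assay has float 7.
No other chain overtakes it, so the finish is 24 hours.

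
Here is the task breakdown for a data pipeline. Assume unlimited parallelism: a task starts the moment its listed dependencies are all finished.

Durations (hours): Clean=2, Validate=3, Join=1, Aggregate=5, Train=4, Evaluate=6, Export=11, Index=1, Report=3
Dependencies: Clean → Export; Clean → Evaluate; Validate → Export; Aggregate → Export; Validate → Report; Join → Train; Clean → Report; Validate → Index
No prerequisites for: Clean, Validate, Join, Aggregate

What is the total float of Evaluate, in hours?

8

The longest chain is Aggregate→Export = 5+11 = 16; overall finish 16 hours.
The longest chain containing Evaluate totals 8 hours.
Slack of Evaluate = 10 − 2 = 8 hours.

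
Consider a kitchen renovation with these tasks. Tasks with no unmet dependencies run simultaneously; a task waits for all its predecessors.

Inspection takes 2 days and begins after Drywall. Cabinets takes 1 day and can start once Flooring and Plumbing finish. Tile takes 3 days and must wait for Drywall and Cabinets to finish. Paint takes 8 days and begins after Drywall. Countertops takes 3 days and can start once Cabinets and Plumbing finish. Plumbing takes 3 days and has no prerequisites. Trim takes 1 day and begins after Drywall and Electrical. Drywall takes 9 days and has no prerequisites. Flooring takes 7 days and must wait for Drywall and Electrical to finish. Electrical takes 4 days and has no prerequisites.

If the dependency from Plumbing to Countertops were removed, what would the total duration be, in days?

Before: longest chain Drywall→Flooring→Cabinets→Countertops = 9+7+1+3 = 20, finish 20.
Dropping Plumbing→Countertops doesn't change Countertops's earliest start (17); another predecessor still binds.
After: Drywall→Flooring→Cabinets→Countertops = 9+7+1+3 = 20 → 20 days.

20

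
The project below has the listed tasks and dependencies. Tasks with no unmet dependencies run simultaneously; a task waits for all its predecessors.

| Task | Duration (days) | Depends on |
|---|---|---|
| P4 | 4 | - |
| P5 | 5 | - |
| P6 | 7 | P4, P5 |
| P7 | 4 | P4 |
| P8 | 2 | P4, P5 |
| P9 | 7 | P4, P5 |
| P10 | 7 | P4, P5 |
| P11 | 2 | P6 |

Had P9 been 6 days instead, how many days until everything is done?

14

The binding path is P5→P6→P11 = 5+7+2 = 14; finish at 14 days.
P9 has 2 days of float (longest path through it is 12).
No other chain overtakes it, so the finish is 14 days.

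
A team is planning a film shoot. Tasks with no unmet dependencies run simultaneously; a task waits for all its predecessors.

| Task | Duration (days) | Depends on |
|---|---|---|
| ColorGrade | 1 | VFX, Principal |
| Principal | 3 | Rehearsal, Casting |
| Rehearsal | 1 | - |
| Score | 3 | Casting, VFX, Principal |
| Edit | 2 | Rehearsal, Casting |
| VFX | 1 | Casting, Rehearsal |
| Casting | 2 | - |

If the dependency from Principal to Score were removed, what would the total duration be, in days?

6

Before: longest chain Casting→Principal→Score = 2+3+3 = 8, finish 8.
Without Principal→Score, Score's earliest start moves from 5 to 3.
New critical path: Casting→Principal→ColorGrade = 2+3+1 = 6 ⇒ 6 days.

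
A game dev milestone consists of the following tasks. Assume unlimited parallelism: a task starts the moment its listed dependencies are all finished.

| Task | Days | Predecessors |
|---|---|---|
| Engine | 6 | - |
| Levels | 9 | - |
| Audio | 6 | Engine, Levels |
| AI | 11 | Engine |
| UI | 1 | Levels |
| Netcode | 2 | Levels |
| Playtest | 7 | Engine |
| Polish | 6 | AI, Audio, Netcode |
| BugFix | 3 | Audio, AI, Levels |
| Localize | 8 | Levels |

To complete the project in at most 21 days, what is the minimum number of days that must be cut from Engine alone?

2

Current finish: 23 days; target: 21.
Engine is on every critical path, so each day cut from Engine cuts the finish by one (this holds down to a finish of 21).
Need 23 − 21 = 2 days off Engine → Engine becomes 4 days, finish becomes 21.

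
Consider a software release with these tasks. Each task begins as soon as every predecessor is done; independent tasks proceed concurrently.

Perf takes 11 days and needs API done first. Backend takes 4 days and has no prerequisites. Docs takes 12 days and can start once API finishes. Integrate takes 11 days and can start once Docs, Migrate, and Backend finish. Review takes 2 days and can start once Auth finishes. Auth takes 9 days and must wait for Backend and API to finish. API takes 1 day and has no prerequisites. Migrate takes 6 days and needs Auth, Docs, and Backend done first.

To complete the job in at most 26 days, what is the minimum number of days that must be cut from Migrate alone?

Current finish: 30 days; target: 26.
Migrate is on every critical path, so each day cut from Migrate cuts the finish by one (this holds down to a finish of 25).
Need 30 − 26 = 4 days off Migrate → Migrate becomes 2 days, finish becomes 26.

4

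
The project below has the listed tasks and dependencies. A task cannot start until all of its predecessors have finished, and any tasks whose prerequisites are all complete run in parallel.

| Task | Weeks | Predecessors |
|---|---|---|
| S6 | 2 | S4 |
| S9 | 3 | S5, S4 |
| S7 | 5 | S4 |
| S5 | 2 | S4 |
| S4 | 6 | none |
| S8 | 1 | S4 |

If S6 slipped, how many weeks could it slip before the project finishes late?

Critical path: S4→S5→S9 = 6+2+3 = 11, so the finish is 11 weeks.
Longest path through S6: 8 weeks (earliest finish 8, latest finish 11).
Slack of S6 = 9 − 6 = 3 weeks.

3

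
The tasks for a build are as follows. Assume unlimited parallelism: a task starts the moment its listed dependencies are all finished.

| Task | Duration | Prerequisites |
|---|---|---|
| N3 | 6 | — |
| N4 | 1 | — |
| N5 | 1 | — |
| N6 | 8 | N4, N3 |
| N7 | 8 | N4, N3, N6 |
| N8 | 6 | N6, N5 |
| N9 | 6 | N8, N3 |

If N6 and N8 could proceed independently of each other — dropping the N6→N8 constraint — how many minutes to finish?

Before: longest chain N3→N6→N8→N9 = 6+8+6+6 = 26, finish 26.
Without N6→N8, N8's earliest start moves from 14 to 1.
New critical path: N3→N6→N7 = 6+8+8 = 22 ⇒ 22 minutes.

22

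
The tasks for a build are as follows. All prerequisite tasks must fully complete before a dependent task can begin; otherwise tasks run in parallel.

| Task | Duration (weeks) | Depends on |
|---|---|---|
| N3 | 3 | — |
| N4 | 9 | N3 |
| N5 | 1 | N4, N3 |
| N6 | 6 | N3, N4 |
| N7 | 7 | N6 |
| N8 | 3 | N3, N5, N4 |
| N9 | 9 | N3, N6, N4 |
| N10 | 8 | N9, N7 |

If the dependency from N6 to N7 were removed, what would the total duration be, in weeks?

35

Before: longest chain N3→N4→N6→N9→N10 = 3+9+6+9+8 = 35, finish 35.
Without N6→N7, N7's earliest start moves from 18 to 0.
The longest chain is now N3→N4→N6→N9→N10 = 3+9+6+9+8 = 35, so the project takes 35 weeks.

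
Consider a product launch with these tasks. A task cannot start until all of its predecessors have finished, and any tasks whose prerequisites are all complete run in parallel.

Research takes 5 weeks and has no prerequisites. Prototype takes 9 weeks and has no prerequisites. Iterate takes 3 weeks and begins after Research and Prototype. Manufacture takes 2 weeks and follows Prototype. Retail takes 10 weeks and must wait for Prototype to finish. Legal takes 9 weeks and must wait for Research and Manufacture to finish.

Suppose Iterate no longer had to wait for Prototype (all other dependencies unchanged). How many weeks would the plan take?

Before: longest chain Prototype→Manufacture→Legal = 9+2+9 = 20, finish 20.
Without Prototype→Iterate, Iterate's earliest start moves from 9 to 5.
The longest chain is now Prototype→Manufacture→Legal = 9+2+9 = 20, so the plan takes 20 weeks.

20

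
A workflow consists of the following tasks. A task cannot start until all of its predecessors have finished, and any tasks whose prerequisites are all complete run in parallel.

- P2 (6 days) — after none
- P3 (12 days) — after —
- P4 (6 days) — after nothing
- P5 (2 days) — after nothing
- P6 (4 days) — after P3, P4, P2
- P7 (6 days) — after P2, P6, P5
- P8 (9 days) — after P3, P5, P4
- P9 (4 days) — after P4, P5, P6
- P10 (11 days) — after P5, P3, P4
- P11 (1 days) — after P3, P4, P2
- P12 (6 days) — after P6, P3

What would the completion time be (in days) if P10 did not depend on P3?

With the dependency in place, P3→P10 = 12+11 = 23 sets the finish at 23 days.
Without P3→P10, P10's earliest start moves from 12 to 6.
New critical path: P3→P6→P7 = 12+4+6 = 22 ⇒ 22 days.

22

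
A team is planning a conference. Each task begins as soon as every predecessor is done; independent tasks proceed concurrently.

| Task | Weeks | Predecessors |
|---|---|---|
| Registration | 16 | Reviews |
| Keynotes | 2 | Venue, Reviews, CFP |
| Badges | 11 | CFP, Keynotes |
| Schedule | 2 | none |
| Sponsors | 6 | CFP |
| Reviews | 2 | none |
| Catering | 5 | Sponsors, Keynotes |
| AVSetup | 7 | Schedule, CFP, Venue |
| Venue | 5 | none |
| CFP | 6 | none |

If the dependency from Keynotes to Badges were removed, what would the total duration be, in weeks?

18

With the dependency in place, CFP→Keynotes→Badges = 6+2+11 = 19 sets the finish at 19 weeks.
Without Keynotes→Badges, Badges's earliest start moves from 8 to 6.
New critical path: Reviews→Registration = 2+16 = 18 ⇒ 18 weeks.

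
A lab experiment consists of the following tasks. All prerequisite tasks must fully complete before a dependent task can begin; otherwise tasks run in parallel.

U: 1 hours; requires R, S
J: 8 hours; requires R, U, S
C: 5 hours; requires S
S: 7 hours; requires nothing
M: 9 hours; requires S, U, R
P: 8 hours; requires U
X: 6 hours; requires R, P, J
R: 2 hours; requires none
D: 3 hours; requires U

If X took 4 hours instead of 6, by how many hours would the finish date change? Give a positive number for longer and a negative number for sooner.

Actual critical path: S→U→P→X = 7+1+8+6 = 22 ⇒ 22 hours.
X lies on that path, so at 4 hours the path becomes 20 hours.
No other chain overtakes it, so the finish is 20 hours.
Change in finish: 20 − 22 = -2 hours.

-2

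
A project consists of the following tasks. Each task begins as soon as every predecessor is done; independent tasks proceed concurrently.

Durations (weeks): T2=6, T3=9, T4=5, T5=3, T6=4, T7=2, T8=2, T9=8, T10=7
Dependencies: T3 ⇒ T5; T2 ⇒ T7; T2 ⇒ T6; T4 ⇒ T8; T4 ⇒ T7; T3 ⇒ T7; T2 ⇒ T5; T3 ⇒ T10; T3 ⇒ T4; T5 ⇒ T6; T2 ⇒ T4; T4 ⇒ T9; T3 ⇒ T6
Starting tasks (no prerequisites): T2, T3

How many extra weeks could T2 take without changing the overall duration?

Critical path: T3→T4→T9 = 9+5+8 = 22, so the finish is 22 weeks.
Longest path through T2: 19 weeks (earliest finish 6, latest finish 9).
Float = 22 − 19 = 3.

3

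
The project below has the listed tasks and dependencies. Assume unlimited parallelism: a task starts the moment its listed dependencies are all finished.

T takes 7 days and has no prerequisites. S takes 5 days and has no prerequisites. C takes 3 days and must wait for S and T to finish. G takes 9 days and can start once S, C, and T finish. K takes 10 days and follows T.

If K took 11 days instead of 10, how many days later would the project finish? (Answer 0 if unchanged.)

Baseline: T→C→G = 7+3+9 = 19 → 19 days.
K is off the critical path — its longest chain is 17 days, giving 2 of slack.
No other chain overtakes it, so the finish is 19 days.
Change in finish: 19 − 19 = +0 days.

0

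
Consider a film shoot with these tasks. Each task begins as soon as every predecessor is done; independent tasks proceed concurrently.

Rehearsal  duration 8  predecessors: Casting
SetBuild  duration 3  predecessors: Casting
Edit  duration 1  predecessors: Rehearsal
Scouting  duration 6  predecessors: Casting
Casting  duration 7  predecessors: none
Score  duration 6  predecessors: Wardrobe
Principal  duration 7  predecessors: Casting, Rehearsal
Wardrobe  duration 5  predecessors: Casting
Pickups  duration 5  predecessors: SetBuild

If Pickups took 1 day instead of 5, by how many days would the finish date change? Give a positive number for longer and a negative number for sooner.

Baseline: Casting→Rehearsal→Principal = 7+8+7 = 22 → 22 days.
Pickups is off the critical path — its longest chain is 15 days, giving 7 of slack.
The critical path is still Casting→Rehearsal→Principal; finish is now 22 days.
Change in finish: 22 − 22 = +0 days.

0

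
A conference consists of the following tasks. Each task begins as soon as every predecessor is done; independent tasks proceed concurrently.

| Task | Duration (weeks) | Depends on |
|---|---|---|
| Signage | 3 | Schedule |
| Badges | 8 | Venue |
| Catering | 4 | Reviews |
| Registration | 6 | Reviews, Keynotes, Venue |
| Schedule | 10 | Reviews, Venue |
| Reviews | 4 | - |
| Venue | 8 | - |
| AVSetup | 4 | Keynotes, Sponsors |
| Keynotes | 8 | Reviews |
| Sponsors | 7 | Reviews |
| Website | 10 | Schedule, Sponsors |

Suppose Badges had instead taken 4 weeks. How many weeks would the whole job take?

Actual critical path: Venue→Schedule→Website = 8+10+10 = 28 ⇒ 28 weeks.
The longest path through Badges is only 16 weeks, so Badges has float 12.
No other chain overtakes it, so the finish is 28 weeks.

28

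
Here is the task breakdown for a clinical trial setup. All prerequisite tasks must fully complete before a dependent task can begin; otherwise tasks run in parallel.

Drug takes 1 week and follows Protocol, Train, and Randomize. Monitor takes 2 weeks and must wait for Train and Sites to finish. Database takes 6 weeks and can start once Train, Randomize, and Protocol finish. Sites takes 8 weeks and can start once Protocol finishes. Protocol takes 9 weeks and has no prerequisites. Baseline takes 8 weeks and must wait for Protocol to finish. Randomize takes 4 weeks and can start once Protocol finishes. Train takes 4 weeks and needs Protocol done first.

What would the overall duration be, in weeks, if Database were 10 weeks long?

23

Actual critical path: Protocol→Train→Database = 9+4+6 = 19 ⇒ 19 weeks.
Since Database is critical, the +4 change carries straight to that chain (now 23 weeks).
That remains the longest chain; total 23 weeks.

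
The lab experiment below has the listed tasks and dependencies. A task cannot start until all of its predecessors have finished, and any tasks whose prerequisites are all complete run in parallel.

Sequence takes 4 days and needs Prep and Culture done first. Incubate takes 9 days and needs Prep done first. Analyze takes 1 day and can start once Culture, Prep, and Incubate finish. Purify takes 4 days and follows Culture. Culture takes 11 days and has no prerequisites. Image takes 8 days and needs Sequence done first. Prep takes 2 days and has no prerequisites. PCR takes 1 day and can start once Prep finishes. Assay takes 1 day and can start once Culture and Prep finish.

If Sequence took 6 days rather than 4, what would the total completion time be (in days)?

25

The binding path is Culture→Sequence→Image = 11+4+8 = 23; finish at 23 days.
Sequence lies on that path, so at 6 days the path becomes 25 days.
The critical path is still Culture→Sequence→Image; finish is now 25 days.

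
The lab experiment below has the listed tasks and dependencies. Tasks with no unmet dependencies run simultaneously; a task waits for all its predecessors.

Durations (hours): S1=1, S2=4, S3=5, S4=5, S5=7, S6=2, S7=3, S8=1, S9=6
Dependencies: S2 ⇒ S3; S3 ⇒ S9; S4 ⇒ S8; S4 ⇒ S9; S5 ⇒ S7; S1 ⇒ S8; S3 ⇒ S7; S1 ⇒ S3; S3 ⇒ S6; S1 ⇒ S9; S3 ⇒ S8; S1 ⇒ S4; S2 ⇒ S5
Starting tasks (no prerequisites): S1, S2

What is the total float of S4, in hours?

S2→S3→S9 = 4+5+6 = 15 sets the makespan at 15 hours.
Longest path through S4: 12 hours (earliest finish 6, latest finish 9).
Slack of S4 = 4 − 1 = 3 hours.

3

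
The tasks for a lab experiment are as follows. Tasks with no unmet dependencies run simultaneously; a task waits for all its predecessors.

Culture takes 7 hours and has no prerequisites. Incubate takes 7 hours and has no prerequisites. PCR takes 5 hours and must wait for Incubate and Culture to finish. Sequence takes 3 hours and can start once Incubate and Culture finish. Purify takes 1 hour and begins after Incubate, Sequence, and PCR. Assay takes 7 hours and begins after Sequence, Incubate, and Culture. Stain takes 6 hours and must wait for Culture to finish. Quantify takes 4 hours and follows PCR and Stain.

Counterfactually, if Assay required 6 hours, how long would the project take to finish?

17

As given, the longest chain is Culture→Sequence→Assay = 7+3+7 = 17, so the finish is 17 hours.
Assay is on the critical path; changing it to 6 makes that path 16 hours.
The binding chain switches to Culture→Stain→Quantify = 7+6+4 = 17; finish 17 hours.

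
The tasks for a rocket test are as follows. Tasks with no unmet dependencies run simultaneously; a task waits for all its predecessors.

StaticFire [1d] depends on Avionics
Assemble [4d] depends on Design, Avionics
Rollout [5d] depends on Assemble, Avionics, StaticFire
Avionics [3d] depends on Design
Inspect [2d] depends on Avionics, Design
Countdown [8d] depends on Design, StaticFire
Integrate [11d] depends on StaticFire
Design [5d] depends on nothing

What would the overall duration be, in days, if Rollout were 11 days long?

23

Baseline: Design→Avionics→StaticFire→Integrate = 5+3+1+11 = 20 → 20 days.
Rollout has 3 days of float (longest path through it is 17).
Now Design→Avionics→Assemble→Rollout = 5+3+4+11 = 23 is longest, so the finish becomes 23 days.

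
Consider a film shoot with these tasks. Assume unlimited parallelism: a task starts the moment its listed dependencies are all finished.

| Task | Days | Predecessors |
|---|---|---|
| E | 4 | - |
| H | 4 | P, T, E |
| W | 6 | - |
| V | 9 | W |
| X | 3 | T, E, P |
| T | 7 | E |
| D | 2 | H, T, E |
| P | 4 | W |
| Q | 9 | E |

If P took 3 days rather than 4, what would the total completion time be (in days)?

Baseline: E→T→H→D = 4+7+4+2 = 17 → 17 days.
The longest path through P is only 16 days, so P has float 1.
The critical path is still E→T→H→D; finish is now 17 days.

17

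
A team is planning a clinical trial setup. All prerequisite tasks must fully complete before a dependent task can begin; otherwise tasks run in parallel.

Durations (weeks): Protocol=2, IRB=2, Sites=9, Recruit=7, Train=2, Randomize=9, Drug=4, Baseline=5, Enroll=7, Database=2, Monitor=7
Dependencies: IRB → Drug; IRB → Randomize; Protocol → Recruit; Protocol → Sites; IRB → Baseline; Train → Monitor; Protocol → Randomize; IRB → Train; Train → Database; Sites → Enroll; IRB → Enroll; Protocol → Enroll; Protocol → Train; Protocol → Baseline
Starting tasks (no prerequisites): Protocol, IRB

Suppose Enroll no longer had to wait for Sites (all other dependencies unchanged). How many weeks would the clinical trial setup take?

Before: longest chain Protocol→Sites→Enroll = 2+9+7 = 18, finish 18.
Without Sites→Enroll, Enroll's earliest start moves from 11 to 2.
The longest chain is now Protocol→Sites = 2+9 = 11, so the clinical trial setup takes 11 weeks.

11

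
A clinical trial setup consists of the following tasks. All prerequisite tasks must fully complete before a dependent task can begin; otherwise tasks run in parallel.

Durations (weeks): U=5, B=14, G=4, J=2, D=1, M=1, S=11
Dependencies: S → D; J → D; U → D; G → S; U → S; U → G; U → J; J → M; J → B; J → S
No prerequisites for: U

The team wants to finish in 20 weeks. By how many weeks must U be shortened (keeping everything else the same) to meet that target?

1

Current finish: 21 weeks; target: 20.
U is on every critical path, so each week cut from U cuts the finish by one (this holds down to a finish of 17).
Need 21 − 20 = 1 week off U → U becomes 4 weeks, finish becomes 20.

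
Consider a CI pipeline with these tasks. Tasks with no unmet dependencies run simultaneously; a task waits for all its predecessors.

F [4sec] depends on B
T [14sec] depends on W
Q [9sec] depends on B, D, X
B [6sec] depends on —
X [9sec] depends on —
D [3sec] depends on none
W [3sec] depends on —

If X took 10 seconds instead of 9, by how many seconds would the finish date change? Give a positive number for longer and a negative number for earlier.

1

Actual critical path: X→Q = 9+9 = 18 ⇒ 18 seconds.
Since X is critical, the +1 change carries straight to that chain (now 19 seconds).
The critical path is still X→Q; finish is now 19 seconds.
Change in finish: 19 − 18 = +1 seconds.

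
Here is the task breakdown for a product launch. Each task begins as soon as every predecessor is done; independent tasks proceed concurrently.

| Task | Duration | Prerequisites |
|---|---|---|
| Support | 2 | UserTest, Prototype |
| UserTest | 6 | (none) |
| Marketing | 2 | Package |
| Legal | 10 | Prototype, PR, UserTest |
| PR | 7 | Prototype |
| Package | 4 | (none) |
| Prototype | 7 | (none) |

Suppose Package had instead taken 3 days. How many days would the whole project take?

24

As given, the longest chain is Prototype→PR→Legal = 7+7+10 = 24, so the finish is 24 days.
Package has 18 days of float (longest path through it is 6).
The critical path is still Prototype→PR→Legal; finish is now 24 days.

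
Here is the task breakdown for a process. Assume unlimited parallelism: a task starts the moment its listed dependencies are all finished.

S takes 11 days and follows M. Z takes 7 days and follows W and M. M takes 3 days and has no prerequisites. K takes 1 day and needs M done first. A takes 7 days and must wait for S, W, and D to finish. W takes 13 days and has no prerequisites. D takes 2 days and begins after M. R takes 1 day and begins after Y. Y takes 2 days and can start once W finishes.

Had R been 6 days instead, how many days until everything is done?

21

As given, the longest chain is M→S→A = 3+11+7 = 21, so the finish is 21 days.
R is off the critical path — its longest chain is 16 days, giving 5 of slack.
No other chain overtakes it, so the finish is 21 days.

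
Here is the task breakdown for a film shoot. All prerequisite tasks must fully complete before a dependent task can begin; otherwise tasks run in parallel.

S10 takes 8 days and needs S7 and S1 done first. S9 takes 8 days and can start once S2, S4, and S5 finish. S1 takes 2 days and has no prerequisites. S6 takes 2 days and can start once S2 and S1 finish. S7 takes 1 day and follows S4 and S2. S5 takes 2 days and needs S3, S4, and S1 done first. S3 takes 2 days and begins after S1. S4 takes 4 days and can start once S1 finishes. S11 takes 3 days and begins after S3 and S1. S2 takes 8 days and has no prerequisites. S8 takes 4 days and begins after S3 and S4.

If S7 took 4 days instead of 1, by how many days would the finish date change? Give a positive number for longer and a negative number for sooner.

3

The binding path is S2→S7→S10 = 8+1+8 = 17; finish at 17 days.
S7 is on the critical path; changing it to 4 makes that path 20 days.
No other chain overtakes it, so the finish is 20 days.
Change in finish: 20 − 17 = +3 days.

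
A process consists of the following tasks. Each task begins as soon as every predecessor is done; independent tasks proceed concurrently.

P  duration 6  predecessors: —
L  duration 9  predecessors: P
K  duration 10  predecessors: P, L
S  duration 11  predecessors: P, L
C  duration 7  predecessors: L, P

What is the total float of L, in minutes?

P→L→S = 6+9+11 = 26 sets the makespan at 26 minutes.
Longest path through L: 26 minutes (earliest finish 15, latest finish 15).
So L can slip 15 − 15 = 0 minutes.

0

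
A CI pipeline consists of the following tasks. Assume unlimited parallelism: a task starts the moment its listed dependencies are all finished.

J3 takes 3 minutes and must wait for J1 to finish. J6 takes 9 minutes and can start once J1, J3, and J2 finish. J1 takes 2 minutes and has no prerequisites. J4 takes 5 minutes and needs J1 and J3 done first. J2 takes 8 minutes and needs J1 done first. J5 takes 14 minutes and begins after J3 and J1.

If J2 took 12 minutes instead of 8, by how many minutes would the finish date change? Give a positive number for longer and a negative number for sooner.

4

Actual critical path: J1→J2→J6 = 2+8+9 = 19 ⇒ 19 minutes.
Since J2 is critical, the +4 change carries straight to that chain (now 23 minutes).
The critical path is still J1→J2→J6; finish is now 23 minutes.
Change in finish: 23 − 19 = +4 minutes.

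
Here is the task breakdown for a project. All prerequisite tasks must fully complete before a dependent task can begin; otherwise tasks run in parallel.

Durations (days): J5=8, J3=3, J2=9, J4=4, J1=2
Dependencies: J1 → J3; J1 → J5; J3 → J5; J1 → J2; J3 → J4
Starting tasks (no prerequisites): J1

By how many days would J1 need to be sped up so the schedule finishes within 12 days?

Current finish: 13 days; target: 12.
J1 is on every critical path, so each day cut from J1 cuts the finish by one (this holds down to a finish of 12).
Need 13 − 12 = 1 day off J1 → J1 becomes 1 day, finish becomes 12.

1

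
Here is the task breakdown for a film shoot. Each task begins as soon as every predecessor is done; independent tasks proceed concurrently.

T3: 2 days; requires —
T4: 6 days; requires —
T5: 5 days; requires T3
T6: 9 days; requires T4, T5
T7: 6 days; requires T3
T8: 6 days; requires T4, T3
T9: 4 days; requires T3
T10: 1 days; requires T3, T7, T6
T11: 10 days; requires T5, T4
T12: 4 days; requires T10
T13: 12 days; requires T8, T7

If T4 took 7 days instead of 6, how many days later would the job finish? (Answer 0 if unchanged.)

1

Actual critical path: T4→T8→T13 = 6+6+12 = 24 ⇒ 24 days.
T4 lies on that path, so at 7 days the path becomes 25 days.
No other chain overtakes it, so the finish is 25 days.
Change in finish: 25 − 24 = +1 days.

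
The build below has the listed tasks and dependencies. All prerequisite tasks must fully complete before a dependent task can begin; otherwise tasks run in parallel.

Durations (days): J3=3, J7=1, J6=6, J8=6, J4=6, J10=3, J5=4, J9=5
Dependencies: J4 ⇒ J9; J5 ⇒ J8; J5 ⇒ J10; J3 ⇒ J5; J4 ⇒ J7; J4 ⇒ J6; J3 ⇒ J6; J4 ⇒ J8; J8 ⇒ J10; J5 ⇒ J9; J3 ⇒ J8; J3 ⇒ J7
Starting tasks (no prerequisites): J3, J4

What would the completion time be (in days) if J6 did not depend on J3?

16

Original critical path: J3→J5→J8→J10 = 3+4+6+3 = 16 ⇒ 16 days.
Dropping J3→J6 doesn't change J6's earliest start (6); another predecessor still binds.
After: J3→J5→J8→J10 = 3+4+6+3 = 16 → 16 days.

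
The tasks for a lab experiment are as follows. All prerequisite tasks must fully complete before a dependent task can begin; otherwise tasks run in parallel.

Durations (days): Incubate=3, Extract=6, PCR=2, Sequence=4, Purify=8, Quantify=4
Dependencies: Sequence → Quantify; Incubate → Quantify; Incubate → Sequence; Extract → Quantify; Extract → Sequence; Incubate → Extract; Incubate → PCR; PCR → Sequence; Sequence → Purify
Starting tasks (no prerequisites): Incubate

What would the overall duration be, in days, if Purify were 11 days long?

24

Baseline: Incubate→Extract→Sequence→Purify = 3+6+4+8 = 21 → 21 days.
Since Purify is critical, the +3 change carries straight to that chain (now 24 days).
The critical path is still Incubate→Extract→Sequence→Purify; finish is now 24 days.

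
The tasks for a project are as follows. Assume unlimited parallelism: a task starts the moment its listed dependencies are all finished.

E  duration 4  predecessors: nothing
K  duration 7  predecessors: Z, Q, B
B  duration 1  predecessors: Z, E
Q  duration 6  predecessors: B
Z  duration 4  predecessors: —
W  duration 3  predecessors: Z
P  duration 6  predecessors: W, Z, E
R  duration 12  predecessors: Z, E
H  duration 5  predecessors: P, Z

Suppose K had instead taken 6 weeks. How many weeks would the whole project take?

The binding path is E→B→Q→K = 4+1+6+7 = 18; finish at 18 weeks.
K lies on that path, so at 6 weeks the path becomes 17 weeks.
New critical path: Z→W→P→H = 4+3+6+5 = 18 ⇒ 18 weeks.

18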